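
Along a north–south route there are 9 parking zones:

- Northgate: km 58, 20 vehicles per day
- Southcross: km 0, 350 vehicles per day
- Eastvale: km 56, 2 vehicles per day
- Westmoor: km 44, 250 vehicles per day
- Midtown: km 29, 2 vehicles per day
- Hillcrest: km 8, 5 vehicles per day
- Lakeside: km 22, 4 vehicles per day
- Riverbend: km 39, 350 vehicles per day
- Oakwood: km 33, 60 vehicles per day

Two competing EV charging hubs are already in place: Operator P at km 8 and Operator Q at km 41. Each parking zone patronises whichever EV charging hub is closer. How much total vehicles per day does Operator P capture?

359

The indifferent point is the midpoint (8+41)/2 = 24.5; parking zones left of it (closer to Operator P at 8) go to Operator P, those right go to Operator Q.
  Southcross at 0 (w=350) → Operator P
  Hillcrest at 8 (w=5) → Operator P
  Lakeside at 22 (w=4) → Operator P
  Midtown at 29 (w=2) → Operator Q
  Oakwood at 33 (w=60) → Operator Q
  Riverbend at 39 (w=350) → Operator Q
  Westmoor at 44 (w=250) → Operator Q
  Eastvale at 56 (w=2) → Operator Q
  Northgate at 58 (w=20) → Operator Q
Operator P captures 359; Operator Q captures 684.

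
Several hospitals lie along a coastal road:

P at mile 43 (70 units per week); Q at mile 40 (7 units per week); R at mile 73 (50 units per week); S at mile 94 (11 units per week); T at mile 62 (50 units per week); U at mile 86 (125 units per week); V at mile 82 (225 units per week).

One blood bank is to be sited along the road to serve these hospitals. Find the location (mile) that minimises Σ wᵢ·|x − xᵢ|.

x = 82

For a sum of weighted absolute distances on a line, the optimum is the weighted median (not the mean). Total weight W = 538; half-weight = 269.
Sort by position and accumulate weight:
  mile 40 (Q, w=7) → cum 7
  mile 43 (P, w=70) → cum 77
  mile 62 (T, w=50) → cum 127
  mile 73 (R, w=50) → cum 177
  mile 82 (V, w=225) → cum 402  ≥ 269 → median here
  mile 86 (U, w=125) → cum 527
  mile 94 (S, w=11) → cum 538
Optimal location: mile 82.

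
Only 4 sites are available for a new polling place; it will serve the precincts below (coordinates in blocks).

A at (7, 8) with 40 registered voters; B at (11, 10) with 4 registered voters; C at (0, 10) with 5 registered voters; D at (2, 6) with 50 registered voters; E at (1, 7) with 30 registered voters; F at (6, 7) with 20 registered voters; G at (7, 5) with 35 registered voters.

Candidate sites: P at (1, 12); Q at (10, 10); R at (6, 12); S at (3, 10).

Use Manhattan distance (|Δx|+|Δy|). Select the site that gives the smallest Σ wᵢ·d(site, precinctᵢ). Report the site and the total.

S, total 1122 blocks

Total weighted distance at each candidate:
  P (1, 12): total = 1618
  Q (10, 10): total = 1634
  R (6, 12): total = 1448
  S (3, 10): total = 1122
Minimum is at S with total 1122 blocks.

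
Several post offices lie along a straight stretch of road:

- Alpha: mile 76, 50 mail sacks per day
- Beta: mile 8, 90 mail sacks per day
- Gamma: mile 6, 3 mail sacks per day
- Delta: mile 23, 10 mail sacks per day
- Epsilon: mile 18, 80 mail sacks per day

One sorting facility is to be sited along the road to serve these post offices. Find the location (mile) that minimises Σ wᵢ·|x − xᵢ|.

For a sum of weighted absolute distances on a line, the optimum is the weighted median (not the mean). Total weight W = 233; half-weight = 116.5.
Sort by position and accumulate weight:
  mile 6 (Gamma, w=3) → cum 3
  mile 8 (Beta, w=90) → cum 93
  mile 18 (Epsilon, w=80) → cum 173  ≥ 116.5 → median here
  mile 23 (Delta, w=10) → cum 183
  mile 76 (Alpha, w=50) → cum 233
Optimal location: mile 18.

x = 18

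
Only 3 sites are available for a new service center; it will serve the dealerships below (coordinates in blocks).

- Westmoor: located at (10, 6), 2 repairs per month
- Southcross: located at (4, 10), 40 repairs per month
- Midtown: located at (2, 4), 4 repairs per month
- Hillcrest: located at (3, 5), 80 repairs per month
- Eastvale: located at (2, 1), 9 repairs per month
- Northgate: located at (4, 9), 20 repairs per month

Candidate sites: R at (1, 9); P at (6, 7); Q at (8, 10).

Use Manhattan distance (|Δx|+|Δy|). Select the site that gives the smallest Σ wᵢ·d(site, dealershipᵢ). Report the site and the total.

P, total 808 blocks

Total weighted distance at each candidate:
  R (1, 9): total = 829
  P (6, 7): total = 808
  Q (8, 10): total = 1255
Minimum is at P with total 808 blocks.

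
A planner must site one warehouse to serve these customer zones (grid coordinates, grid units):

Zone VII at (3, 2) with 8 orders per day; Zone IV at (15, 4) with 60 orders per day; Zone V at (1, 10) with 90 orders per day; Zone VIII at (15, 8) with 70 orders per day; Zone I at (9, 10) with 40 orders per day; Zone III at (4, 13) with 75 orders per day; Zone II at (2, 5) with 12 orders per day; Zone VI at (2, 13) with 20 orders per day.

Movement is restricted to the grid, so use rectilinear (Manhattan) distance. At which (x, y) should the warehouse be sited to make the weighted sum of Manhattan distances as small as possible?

Manhattan distance separates: Σwᵢ(|x−xᵢ|+|y−yᵢ|) = Σwᵢ|x−xᵢ| + Σwᵢ|y−yᵢ|, so x and y are optimised independently as 1-D weighted medians.
Total weight W = 375; half = 187.5.
x-coordinate, sorted with cumulative weight:
  x=1 (Zone V, w=90) cum 90
  x=2 (Zone II, w=12) cum 102
  x=2 (Zone VI, w=20) cum 122
  x=3 (Zone VII, w=8) cum 130
  x=4 (Zone III, w=75) cum 205  ← median
  x=9 (Zone I, w=40) cum 245
  x=15 (Zone IV, w=60) cum 305
  x=15 (Zone VIII, w=70) cum 375
⇒ x* = 4
y-coordinate, sorted with cumulative weight:
  y=2 (Zone VII, w=8) cum 8
  y=4 (Zone IV, w=60) cum 68
  y=5 (Zone II, w=12) cum 80
  y=8 (Zone VIII, w=70) cum 150
  y=10 (Zone V, w=90) cum 240  ← median
  y=10 (Zone I, w=40) cum 280
  y=13 (Zone III, w=75) cum 355
  y=13 (Zone VI, w=20) cum 375
⇒ y* = 10

(4, 10)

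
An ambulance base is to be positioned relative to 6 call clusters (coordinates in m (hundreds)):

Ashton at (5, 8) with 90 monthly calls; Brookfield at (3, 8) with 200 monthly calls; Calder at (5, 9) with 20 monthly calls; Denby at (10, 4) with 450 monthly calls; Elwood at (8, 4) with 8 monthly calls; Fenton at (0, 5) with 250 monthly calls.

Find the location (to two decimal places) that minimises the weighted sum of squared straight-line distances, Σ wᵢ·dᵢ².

(5.61, 5.48)

The minimiser of Σwᵢ‖p−pᵢ‖² is the weighted centroid p* = (Σwᵢpᵢ)/(Σwᵢ).
Σwᵢ = 1018.
Σwᵢxᵢ = 90·5 + 200·3 + 20·5 + 450·10 + 8·8 + 250·0 = 5714.
Σwᵢyᵢ = 90·8 + 200·8 + 20·9 + 450·4 + 8·4 + 250·5 = 5582.
x* = 5714/1018 = 5.61, y* = 5582/1018 = 5.48.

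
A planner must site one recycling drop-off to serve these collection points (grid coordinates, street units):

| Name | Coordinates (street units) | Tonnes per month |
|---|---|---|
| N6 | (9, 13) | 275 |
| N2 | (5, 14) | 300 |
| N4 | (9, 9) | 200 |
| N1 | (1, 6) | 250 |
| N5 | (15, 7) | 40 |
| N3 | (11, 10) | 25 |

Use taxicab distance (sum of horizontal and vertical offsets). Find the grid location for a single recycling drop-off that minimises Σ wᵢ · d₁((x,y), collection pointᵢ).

Manhattan distance separates: Σwᵢ(|x−xᵢ|+|y−yᵢ|) = Σwᵢ|x−xᵢ| + Σwᵢ|y−yᵢ|, so x and y are optimised independently as 1-D weighted medians.
Total weight W = 1090; half = 545.
x-coordinate, sorted with cumulative weight:
  x=1 (N1, w=250) cum 250
  x=5 (N2, w=300) cum 550  ← median
  x=9 (N6, w=275) cum 825
  x=9 (N4, w=200) cum 1025
  x=11 (N3, w=25) cum 1050
  x=15 (N5, w=40) cum 1090
⇒ x* = 5
y-coordinate, sorted with cumulative weight:
  y=6 (N1, w=250) cum 250
  y=7 (N5, w=40) cum 290
  y=9 (N4, w=200) cum 490
  y=10 (N3, w=25) cum 515
  y=13 (N6, w=275) cum 790  ← median
  y=14 (N2, w=300) cum 1090
⇒ y* = 13

(5, 13)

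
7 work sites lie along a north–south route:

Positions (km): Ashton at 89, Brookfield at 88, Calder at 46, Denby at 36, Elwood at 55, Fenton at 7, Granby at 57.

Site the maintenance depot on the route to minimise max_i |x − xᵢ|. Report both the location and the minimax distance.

location 48, max distance 41

The 1-center on a line is the midpoint of the two extreme points: leftmost at 7, rightmost at 89.
Optimal location = (7 + 89)/2 = 48; maximum distance = (89 − 7)/2 = 41.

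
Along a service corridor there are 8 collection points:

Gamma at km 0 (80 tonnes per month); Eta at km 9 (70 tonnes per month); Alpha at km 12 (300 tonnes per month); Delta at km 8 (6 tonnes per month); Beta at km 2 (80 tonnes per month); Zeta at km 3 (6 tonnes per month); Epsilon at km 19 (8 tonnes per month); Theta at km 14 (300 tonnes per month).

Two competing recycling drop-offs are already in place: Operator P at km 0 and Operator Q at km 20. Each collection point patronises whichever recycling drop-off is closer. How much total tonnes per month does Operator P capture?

242

The indifferent point is the midpoint (0+20)/2 = 10; collection points left of it (closer to Operator P at 0) go to Operator P, those right go to Operator Q.
  Gamma at 0 (w=80) → Operator P
  Beta at 2 (w=80) → Operator P
  Zeta at 3 (w=6) → Operator P
  Delta at 8 (w=6) → Operator P
  Eta at 9 (w=70) → Operator P
  Alpha at 12 (w=300) → Operator Q
  Theta at 14 (w=300) → Operator Q
  Epsilon at 19 (w=8) → Operator Q
Operator P captures 242; Operator Q captures 608.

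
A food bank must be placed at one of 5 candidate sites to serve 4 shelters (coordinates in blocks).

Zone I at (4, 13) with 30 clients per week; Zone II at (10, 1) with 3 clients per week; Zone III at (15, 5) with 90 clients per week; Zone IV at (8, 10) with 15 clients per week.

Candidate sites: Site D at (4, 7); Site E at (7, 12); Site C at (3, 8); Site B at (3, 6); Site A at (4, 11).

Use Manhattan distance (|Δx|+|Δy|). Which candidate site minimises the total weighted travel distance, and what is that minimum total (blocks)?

Site D, total 1491 blocks

Total weighted distance at each candidate:
  Site D (4, 7): total = 1491
  Site E (7, 12): total = 1557
  Site C (3, 8): total = 1677
  Site B (3, 6): total = 1581
  Site A (4, 11): total = 1713
Minimum is at Site D with total 1491 blocks.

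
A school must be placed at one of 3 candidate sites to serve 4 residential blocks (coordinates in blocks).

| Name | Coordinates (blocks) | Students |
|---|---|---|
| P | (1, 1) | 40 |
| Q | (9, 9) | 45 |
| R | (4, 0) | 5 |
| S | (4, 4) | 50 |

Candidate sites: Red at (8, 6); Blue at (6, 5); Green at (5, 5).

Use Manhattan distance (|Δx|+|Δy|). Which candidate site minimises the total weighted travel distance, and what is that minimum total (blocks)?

Green, total 810 blocks

Total weighted distance at each candidate:
  Red (8, 6): total = 1010
  Blue (6, 5): total = 860
  Green (5, 5): total = 810
Minimum is at Green with total 810 blocks.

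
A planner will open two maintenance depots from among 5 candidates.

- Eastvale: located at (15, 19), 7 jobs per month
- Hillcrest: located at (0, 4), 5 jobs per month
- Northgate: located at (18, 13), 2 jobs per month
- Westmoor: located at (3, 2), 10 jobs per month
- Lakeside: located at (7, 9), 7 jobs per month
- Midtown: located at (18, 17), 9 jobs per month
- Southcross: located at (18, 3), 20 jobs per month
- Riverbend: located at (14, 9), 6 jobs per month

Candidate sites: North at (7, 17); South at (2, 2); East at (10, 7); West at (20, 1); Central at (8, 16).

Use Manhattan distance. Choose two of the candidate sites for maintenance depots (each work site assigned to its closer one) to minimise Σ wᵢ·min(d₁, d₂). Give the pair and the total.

Evaluate every pair (each demand assigned to the nearer of the two):
  {South, West}: total = 629
  {East, West}: total = 645
  {South, East}: total = 650
  {West, Central}: total = 689
  {East, Central}: total = 691
  {North, East}: total = 693
  {North, West}: total = 697
  {South, Central}: total = 699
  {North, South}: total = 715
  {North, Central}: total = 1079
Best pair: {South, West} with total 629.

{South, West}, total 629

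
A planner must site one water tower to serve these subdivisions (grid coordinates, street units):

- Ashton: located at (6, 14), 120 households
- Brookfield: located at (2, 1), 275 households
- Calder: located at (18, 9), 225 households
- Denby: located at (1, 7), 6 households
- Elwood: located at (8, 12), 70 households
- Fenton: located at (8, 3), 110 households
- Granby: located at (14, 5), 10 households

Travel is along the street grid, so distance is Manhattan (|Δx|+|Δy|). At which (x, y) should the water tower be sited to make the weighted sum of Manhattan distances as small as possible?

(8, 9)

Manhattan distance separates: Σwᵢ(|x−xᵢ|+|y−yᵢ|) = Σwᵢ|x−xᵢ| + Σwᵢ|y−yᵢ|, so x and y are optimised independently as 1-D weighted medians.
Total weight W = 816; half = 408.
x-coordinate, sorted with cumulative weight:
  x=1 (Denby, w=6) cum 6
  x=2 (Brookfield, w=275) cum 281
  x=6 (Ashton, w=120) cum 401
  x=8 (Elwood, w=70) cum 471  ← median
  x=8 (Fenton, w=110) cum 581
  x=14 (Granby, w=10) cum 591
  x=18 (Calder, w=225) cum 816
⇒ x* = 8
y-coordinate, sorted with cumulative weight:
  y=1 (Brookfield, w=275) cum 275
  y=3 (Fenton, w=110) cum 385
  y=5 (Granby, w=10) cum 395
  y=7 (Denby, w=6) cum 401
  y=9 (Calder, w=225) cum 626  ← median
  y=12 (Elwood, w=70) cum 696
  y=14 (Ashton, w=120) cum 816
⇒ y* = 9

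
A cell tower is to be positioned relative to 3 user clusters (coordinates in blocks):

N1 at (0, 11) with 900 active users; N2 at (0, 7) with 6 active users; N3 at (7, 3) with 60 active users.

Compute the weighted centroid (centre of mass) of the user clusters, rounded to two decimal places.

(0.43, 10.48)

The minimiser of Σwᵢ‖p−pᵢ‖² is the weighted centroid p* = (Σwᵢpᵢ)/(Σwᵢ).
Σwᵢ = 966.
Σwᵢxᵢ = 900·0 + 6·0 + 60·7 = 420.
Σwᵢyᵢ = 900·11 + 6·7 + 60·3 = 10122.
x* = 420/966 = 0.43, y* = 10122/966 = 10.48.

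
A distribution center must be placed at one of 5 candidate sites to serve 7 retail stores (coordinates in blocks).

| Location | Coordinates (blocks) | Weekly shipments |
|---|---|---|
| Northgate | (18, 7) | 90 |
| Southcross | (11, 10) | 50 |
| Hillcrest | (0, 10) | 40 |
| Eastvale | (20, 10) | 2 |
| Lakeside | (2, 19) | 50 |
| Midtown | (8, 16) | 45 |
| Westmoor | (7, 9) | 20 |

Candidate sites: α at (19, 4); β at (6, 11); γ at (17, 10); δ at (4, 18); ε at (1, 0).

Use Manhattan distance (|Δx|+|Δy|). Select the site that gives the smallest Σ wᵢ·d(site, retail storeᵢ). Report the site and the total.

β, total 3025 blocks

Total weighted distance at each candidate:
  α (19, 4): total = 5049
  β (6, 11): total = 3025
  γ (17, 10): total = 3441
  δ (4, 18): total = 4188
  ε (1, 0): total = 5993
Minimum is at β with total 3025 blocks.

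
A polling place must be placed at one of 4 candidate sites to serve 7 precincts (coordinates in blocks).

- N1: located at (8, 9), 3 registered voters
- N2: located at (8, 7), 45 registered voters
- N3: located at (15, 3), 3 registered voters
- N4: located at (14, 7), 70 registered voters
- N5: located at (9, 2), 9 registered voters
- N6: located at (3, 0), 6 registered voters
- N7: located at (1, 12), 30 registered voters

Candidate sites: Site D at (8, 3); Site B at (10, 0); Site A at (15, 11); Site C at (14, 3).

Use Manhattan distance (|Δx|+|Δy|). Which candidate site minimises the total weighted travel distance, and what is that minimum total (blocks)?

Site D, total 1465 blocks

Total weighted distance at each candidate:
  Site D (8, 3): total = 1465
  Site B (10, 0): total = 1931
  Site A (15, 11): total = 1619
  Site C (14, 3): total = 1567
Minimum is at Site D with total 1465 blocks.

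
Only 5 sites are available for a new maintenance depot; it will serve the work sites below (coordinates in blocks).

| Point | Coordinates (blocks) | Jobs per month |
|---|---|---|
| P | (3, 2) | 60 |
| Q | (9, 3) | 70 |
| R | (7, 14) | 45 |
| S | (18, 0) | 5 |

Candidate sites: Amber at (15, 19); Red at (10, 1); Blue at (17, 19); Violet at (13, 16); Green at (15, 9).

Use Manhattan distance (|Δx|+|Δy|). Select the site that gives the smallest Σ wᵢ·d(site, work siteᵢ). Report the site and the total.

Red, total 1455 blocks

Total weighted distance at each candidate:
  Amber (15, 19): total = 3975
  Red (10, 1): total = 1455
  Blue (17, 19): total = 4315
  Violet (13, 16): total = 3095
  Green (15, 9): total = 2625
Minimum is at Red with total 1455 blocks.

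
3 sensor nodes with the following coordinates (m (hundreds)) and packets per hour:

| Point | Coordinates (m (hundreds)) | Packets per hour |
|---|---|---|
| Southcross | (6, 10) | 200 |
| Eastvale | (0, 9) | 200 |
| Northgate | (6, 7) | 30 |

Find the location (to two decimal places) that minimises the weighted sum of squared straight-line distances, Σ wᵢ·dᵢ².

The minimiser of Σwᵢ‖p−pᵢ‖² is the weighted centroid p* = (Σwᵢpᵢ)/(Σwᵢ).
Σwᵢ = 430.
Σwᵢxᵢ = 200·6 + 200·0 + 30·6 = 1380.
Σwᵢyᵢ = 200·10 + 200·9 + 30·7 = 4010.
x* = 1380/430 = 3.21, y* = 4010/430 = 9.33.

(3.21, 9.33)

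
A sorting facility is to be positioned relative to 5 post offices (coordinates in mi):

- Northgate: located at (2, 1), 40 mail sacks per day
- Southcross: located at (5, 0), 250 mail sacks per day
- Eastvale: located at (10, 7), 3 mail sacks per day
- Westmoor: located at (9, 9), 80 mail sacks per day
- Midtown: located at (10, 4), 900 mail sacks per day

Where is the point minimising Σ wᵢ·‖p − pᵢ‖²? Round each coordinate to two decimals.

(8.70, 3.44)

The minimiser of Σwᵢ‖p−pᵢ‖² is the weighted centroid p* = (Σwᵢpᵢ)/(Σwᵢ).
Σwᵢ = 1273.
Σwᵢxᵢ = 40·2 + 250·5 + 3·10 + 80·9 + 900·10 = 11080.
Σwᵢyᵢ = 40·1 + 250·0 + 3·7 + 80·9 + 900·4 = 4381.
x* = 11080/1273 = 8.70, y* = 4381/1273 = 3.44.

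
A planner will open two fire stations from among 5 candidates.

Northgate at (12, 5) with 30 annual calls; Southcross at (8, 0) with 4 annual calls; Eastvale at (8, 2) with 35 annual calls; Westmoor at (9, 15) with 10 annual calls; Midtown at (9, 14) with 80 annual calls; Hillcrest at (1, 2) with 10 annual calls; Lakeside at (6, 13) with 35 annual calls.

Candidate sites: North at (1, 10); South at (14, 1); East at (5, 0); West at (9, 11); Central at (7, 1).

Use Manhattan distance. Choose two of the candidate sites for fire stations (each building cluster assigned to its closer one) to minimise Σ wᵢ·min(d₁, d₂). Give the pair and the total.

{West, Central}, total 873

Evaluate every pair (each demand assigned to the nearer of the two):
  {West, Central}: total = 873
  {East, West}: total = 972
  {South, West}: total = 1048
  {North, West}: total = 1203
  {North, Central}: total = 1788
  {North, South}: total = 1903
  {North, East}: total = 1977
  {South, Central}: total = 2143
  {East, Central}: total = 2223
  {South, East}: total = 2547
Best pair: {West, Central} with total 873.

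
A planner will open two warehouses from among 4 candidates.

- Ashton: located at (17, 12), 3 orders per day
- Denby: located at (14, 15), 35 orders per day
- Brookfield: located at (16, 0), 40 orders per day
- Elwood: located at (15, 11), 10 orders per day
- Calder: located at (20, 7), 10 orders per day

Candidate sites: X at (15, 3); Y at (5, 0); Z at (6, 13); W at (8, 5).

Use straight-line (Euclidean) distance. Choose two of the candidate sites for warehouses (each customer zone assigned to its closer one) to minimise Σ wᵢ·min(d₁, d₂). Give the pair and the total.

Evaluate every pair (each demand assigned to the nearer of the two):
  {X, Z}: total = 586.8
  {X, W}: total = 706.3
  {X, Y}: total = 719.6
  {Z, W}: total = 913.0
  {Y, Z}: total = 1006.3
  {Y, W}: total = 1033.6
Best pair: {X, Z} with total 586.8.

{X, Z}, total 586.8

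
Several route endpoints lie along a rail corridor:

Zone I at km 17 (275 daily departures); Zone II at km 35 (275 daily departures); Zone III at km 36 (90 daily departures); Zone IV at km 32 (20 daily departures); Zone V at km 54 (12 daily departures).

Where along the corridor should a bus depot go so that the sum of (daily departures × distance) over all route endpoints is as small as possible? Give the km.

x = 35

For a sum of weighted absolute distances on a line, the optimum is the weighted median (not the mean). Total weight W = 672; half-weight = 336.
Sort by position and accumulate weight:
  km 17 (Zone I, w=275) → cum 275
  km 32 (Zone IV, w=20) → cum 295
  km 35 (Zone II, w=275) → cum 570  ≥ 336 → median here
  km 36 (Zone III, w=90) → cum 660
  km 54 (Zone V, w=12) → cum 672
Optimal location: km 35.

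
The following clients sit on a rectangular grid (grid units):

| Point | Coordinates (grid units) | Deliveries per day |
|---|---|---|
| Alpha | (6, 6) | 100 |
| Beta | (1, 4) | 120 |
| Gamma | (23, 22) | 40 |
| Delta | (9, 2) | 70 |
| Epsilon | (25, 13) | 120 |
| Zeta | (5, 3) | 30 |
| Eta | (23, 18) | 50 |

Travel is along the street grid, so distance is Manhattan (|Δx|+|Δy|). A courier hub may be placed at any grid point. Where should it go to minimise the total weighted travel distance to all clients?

Manhattan distance separates: Σwᵢ(|x−xᵢ|+|y−yᵢ|) = Σwᵢ|x−xᵢ| + Σwᵢ|y−yᵢ|, so x and y are optimised independently as 1-D weighted medians.
Total weight W = 530; half = 265.
x-coordinate, sorted with cumulative weight:
  x=1 (Beta, w=120) cum 120
  x=5 (Zeta, w=30) cum 150
  x=6 (Alpha, w=100) cum 250
  x=9 (Delta, w=70) cum 320  ← median
  x=23 (Gamma, w=40) cum 360
  x=23 (Eta, w=50) cum 410
  x=25 (Epsilon, w=120) cum 530
⇒ x* = 9
y-coordinate, sorted with cumulative weight:
  y=2 (Delta, w=70) cum 70
  y=3 (Zeta, w=30) cum 100
  y=4 (Beta, w=120) cum 220
  y=6 (Alpha, w=100) cum 320  ← median
  y=13 (Epsilon, w=120) cum 440
  y=18 (Eta, w=50) cum 490
  y=22 (Gamma, w=40) cum 530
⇒ y* = 6

(9, 6)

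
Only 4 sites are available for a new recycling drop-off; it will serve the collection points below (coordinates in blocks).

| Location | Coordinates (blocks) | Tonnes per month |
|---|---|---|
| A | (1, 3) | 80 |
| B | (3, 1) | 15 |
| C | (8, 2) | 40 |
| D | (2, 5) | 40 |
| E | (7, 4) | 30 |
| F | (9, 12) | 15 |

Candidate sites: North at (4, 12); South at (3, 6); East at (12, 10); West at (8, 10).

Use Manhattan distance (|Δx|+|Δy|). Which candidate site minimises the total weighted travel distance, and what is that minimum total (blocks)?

Total weighted distance at each candidate:
  North (4, 12): total = 2465
  South (3, 6): total = 1275
  East (12, 10): total = 3195
  West (8, 10): total = 2345
Minimum is at South with total 1275 blocks.

South, total 1275 blocks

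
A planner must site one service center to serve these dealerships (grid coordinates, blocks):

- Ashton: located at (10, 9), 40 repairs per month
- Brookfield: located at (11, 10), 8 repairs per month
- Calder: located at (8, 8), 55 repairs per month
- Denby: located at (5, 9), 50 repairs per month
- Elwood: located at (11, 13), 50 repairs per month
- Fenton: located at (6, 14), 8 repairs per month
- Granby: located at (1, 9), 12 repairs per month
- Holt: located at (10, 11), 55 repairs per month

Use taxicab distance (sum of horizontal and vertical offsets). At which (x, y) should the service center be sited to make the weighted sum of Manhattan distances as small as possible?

(10, 9)

Manhattan distance separates: Σwᵢ(|x−xᵢ|+|y−yᵢ|) = Σwᵢ|x−xᵢ| + Σwᵢ|y−yᵢ|, so x and y are optimised independently as 1-D weighted medians.
Total weight W = 278; half = 139.
x-coordinate, sorted with cumulative weight:
  x=1 (Granby, w=12) cum 12
  x=5 (Denby, w=50) cum 62
  x=6 (Fenton, w=8) cum 70
  x=8 (Calder, w=55) cum 125
  x=10 (Ashton, w=40) cum 165  ← median
  x=10 (Holt, w=55) cum 220
  x=11 (Brookfield, w=8) cum 228
  x=11 (Elwood, w=50) cum 278
⇒ x* = 10
y-coordinate, sorted with cumulative weight:
  y=8 (Calder, w=55) cum 55
  y=9 (Ashton, w=40) cum 95
  y=9 (Denby, w=50) cum 145  ← median
  y=9 (Granby, w=12) cum 157
  y=10 (Brookfield, w=8) cum 165
  y=11 (Holt, w=55) cum 220
  y=13 (Elwood, w=50) cum 270
  y=14 (Fenton, w=8) cum 278
⇒ y* = 9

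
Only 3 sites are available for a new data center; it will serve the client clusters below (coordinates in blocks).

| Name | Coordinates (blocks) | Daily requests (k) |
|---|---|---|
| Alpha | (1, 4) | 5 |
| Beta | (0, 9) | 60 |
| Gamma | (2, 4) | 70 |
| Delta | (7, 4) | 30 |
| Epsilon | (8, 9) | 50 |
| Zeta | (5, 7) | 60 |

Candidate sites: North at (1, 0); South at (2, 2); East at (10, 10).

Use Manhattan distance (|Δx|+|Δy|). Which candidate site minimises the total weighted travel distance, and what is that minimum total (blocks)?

Total weighted distance at each candidate:
  North (1, 0): total = 2730
  South (2, 2): total = 2035
  East (10, 10): total = 2615
Minimum is at South with total 2035 blocks.

South, total 2035 blocks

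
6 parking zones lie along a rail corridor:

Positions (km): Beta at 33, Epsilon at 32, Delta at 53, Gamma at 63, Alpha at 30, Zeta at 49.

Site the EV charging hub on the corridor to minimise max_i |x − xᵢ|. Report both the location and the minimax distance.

location 46.5, max distance 16.5

The 1-center on a line is the midpoint of the two extreme points: leftmost at 30, rightmost at 63.
Optimal location = (30 + 63)/2 = 46.5; maximum distance = (63 − 30)/2 = 16.5.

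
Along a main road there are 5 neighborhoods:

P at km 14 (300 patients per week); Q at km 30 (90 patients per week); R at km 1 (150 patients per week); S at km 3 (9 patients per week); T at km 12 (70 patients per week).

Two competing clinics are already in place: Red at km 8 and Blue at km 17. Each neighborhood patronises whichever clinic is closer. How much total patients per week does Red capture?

229

The indifferent point is the midpoint (8+17)/2 = 12.5; neighborhoods left of it (closer to Red at 8) go to Red, those right go to Blue.
  R at 1 (w=150) → Red
  S at 3 (w=9) → Red
  T at 12 (w=70) → Red
  P at 14 (w=300) → Blue
  Q at 30 (w=90) → Blue
Red captures 229; Blue captures 390.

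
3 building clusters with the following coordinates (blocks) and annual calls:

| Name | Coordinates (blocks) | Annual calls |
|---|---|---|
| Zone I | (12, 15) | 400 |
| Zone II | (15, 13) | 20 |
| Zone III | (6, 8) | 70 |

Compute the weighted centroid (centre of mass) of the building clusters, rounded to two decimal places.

(11.27, 13.92)

The minimiser of Σwᵢ‖p−pᵢ‖² is the weighted centroid p* = (Σwᵢpᵢ)/(Σwᵢ).
Σwᵢ = 490.
Σwᵢxᵢ = 400·12 + 20·15 + 70·6 = 5520.
Σwᵢyᵢ = 400·15 + 20·13 + 70·8 = 6820.
x* = 5520/490 = 11.27, y* = 6820/490 = 13.92.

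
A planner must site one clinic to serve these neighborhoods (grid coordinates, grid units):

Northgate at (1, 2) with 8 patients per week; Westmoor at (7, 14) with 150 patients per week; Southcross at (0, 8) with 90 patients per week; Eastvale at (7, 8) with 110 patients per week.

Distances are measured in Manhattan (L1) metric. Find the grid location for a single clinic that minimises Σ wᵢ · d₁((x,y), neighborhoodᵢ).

(7, 8)

Manhattan distance separates: Σwᵢ(|x−xᵢ|+|y−yᵢ|) = Σwᵢ|x−xᵢ| + Σwᵢ|y−yᵢ|, so x and y are optimised independently as 1-D weighted medians.
Total weight W = 358; half = 179.
x-coordinate, sorted with cumulative weight:
  x=0 (Southcross, w=90) cum 90
  x=1 (Northgate, w=8) cum 98
  x=7 (Westmoor, w=150) cum 248  ← median
  x=7 (Eastvale, w=110) cum 358
⇒ x* = 7
y-coordinate, sorted with cumulative weight:
  y=2 (Northgate, w=8) cum 8
  y=8 (Southcross, w=90) cum 98
  y=8 (Eastvale, w=110) cum 208  ← median
  y=14 (Westmoor, w=150) cum 358
⇒ y* = 8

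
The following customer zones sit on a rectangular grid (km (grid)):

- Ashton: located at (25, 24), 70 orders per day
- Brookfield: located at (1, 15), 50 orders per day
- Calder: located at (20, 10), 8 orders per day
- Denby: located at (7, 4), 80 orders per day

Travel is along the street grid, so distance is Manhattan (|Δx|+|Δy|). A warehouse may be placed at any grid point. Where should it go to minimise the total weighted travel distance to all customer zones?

Manhattan distance separates: Σwᵢ(|x−xᵢ|+|y−yᵢ|) = Σwᵢ|x−xᵢ| + Σwᵢ|y−yᵢ|, so x and y are optimised independently as 1-D weighted medians.
Total weight W = 208; half = 104.
x-coordinate, sorted with cumulative weight:
  x=1 (Brookfield, w=50) cum 50
  x=7 (Denby, w=80) cum 130  ← median
  x=20 (Calder, w=8) cum 138
  x=25 (Ashton, w=70) cum 208
⇒ x* = 7
y-coordinate, sorted with cumulative weight:
  y=4 (Denby, w=80) cum 80
  y=10 (Calder, w=8) cum 88
  y=15 (Brookfield, w=50) cum 138  ← median
  y=24 (Ashton, w=70) cum 208
⇒ y* = 15

(7, 15)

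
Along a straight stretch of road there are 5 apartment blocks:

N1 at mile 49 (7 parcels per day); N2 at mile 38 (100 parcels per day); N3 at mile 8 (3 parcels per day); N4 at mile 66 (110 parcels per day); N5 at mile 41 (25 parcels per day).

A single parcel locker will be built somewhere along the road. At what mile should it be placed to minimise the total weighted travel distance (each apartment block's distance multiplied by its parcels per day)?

For a sum of weighted absolute distances on a line, the optimum is the weighted median (not the mean). Total weight W = 245; half-weight = 122.5.
Sort by position and accumulate weight:
  mile 8 (N3, w=3) → cum 3
  mile 38 (N2, w=100) → cum 103
  mile 41 (N5, w=25) → cum 128  ≥ 122.5 → median here
  mile 49 (N1, w=7) → cum 135
  mile 66 (N4, w=110) → cum 245
Optimal location: mile 41.

x = 41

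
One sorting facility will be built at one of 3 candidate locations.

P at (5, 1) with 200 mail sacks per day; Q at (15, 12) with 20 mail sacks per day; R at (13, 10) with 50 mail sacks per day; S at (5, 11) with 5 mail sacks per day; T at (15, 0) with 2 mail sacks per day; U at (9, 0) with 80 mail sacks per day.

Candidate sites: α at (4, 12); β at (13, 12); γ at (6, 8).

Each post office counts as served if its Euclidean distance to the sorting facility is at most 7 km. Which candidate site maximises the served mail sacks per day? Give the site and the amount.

β, covering 70

Coverage radius r = 7 km; a point is covered iff (Δx)²+(Δy)² ≤ 7² = 49.
  α (4, 12): covers {S} → 5
  β (13, 12): covers {Q, R} → 70
  γ (6, 8): covers {S} → 5
Maximum coverage at β: 70 mail sacks per day.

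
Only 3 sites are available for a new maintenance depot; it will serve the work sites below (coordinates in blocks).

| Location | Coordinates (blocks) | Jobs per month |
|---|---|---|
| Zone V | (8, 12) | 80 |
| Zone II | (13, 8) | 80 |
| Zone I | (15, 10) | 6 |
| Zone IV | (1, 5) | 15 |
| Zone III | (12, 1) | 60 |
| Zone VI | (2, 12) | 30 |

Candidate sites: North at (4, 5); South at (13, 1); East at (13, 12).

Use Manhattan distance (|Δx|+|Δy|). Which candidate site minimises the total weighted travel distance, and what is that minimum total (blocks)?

East, total 2079 blocks

Total weighted distance at each candidate:
  North (4, 5): total = 2971
  South (13, 1): total = 2866
  East (13, 12): total = 2079
Minimum is at East with total 2079 blocks.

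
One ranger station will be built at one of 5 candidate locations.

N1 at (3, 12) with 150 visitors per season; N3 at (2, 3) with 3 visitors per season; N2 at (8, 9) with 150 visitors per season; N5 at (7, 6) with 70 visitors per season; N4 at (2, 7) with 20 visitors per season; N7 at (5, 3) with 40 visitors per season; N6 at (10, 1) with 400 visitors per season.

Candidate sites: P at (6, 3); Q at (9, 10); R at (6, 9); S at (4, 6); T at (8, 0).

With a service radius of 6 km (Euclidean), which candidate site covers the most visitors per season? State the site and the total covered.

Coverage radius r = 6 km; a point is covered iff (Δx)²+(Δy)² ≤ 6² = 36.
  P (6, 3): covers {N3, N5, N4, N7, N6} → 533
  Q (9, 10): covers {N2, N5} → 220
  R (6, 9): covers {N1, N2, N5, N4} → 390
  S (4, 6): covers {N3, N2, N5, N4, N7} → 283
  T (8, 0): covers {N7, N6} → 440
Maximum coverage at P: 533 visitors per season.

P, covering 533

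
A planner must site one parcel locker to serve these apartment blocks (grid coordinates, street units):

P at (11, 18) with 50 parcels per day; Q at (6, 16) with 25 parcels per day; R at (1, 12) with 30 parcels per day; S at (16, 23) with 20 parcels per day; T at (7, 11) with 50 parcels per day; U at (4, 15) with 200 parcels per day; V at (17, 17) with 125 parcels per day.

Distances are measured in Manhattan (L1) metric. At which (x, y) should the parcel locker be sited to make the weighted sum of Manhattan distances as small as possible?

(6, 15)

Manhattan distance separates: Σwᵢ(|x−xᵢ|+|y−yᵢ|) = Σwᵢ|x−xᵢ| + Σwᵢ|y−yᵢ|, so x and y are optimised independently as 1-D weighted medians.
Total weight W = 500; half = 250.
x-coordinate, sorted with cumulative weight:
  x=1 (R, w=30) cum 30
  x=4 (U, w=200) cum 230
  x=6 (Q, w=25) cum 255  ← median
  x=7 (T, w=50) cum 305
  x=11 (P, w=50) cum 355
  x=16 (S, w=20) cum 375
  x=17 (V, w=125) cum 500
⇒ x* = 6
y-coordinate, sorted with cumulative weight:
  y=11 (T, w=50) cum 50
  y=12 (R, w=30) cum 80
  y=15 (U, w=200) cum 280  ← median
  y=16 (Q, w=25) cum 305
  y=17 (V, w=125) cum 430
  y=18 (P, w=50) cum 480
  y=23 (S, w=20) cum 500
⇒ y* = 15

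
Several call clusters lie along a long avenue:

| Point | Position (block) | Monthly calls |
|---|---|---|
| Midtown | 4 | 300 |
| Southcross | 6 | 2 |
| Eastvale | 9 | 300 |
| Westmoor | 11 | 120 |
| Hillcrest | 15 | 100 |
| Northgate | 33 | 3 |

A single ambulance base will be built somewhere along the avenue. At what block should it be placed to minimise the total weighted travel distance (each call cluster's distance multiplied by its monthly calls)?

x = 9

For a sum of weighted absolute distances on a line, the optimum is the weighted median (not the mean). Total weight W = 825; half-weight = 412.5.
Sort by position and accumulate weight:
  block 4 (Midtown, w=300) → cum 300
  block 6 (Southcross, w=2) → cum 302
  block 9 (Eastvale, w=300) → cum 602  ≥ 412.5 → median here
  block 11 (Westmoor, w=120) → cum 722
  block 15 (Hillcrest, w=100) → cum 822
  block 33 (Northgate, w=3) → cum 825
Optimal location: block 9.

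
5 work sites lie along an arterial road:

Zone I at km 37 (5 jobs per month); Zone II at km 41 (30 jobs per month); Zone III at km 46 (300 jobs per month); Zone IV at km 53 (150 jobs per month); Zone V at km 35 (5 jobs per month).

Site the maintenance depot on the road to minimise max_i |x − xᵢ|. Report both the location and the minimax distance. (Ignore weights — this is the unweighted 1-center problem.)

The 1-center on a line is the midpoint of the two extreme points: leftmost at 35, rightmost at 53.
Optimal location = (35 + 53)/2 = 44; maximum distance = (53 − 35)/2 = 9.

location 44, max distance 9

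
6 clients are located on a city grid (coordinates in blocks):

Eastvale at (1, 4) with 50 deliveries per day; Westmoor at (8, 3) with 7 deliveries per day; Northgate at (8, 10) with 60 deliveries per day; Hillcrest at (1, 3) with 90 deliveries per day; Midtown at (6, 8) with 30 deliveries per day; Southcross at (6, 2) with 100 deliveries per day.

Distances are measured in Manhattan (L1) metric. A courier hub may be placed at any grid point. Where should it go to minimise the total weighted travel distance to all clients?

Manhattan distance separates: Σwᵢ(|x−xᵢ|+|y−yᵢ|) = Σwᵢ|x−xᵢ| + Σwᵢ|y−yᵢ|, so x and y are optimised independently as 1-D weighted medians.
Total weight W = 337; half = 168.5.
x-coordinate, sorted with cumulative weight:
  x=1 (Eastvale, w=50) cum 50
  x=1 (Hillcrest, w=90) cum 140
  x=6 (Midtown, w=30) cum 170  ← median
  x=6 (Southcross, w=100) cum 270
  x=8 (Westmoor, w=7) cum 277
  x=8 (Northgate, w=60) cum 337
⇒ x* = 6
y-coordinate, sorted with cumulative weight:
  y=2 (Southcross, w=100) cum 100
  y=3 (Westmoor, w=7) cum 107
  y=3 (Hillcrest, w=90) cum 197  ← median
  y=4 (Eastvale, w=50) cum 247
  y=8 (Midtown, w=30) cum 277
  y=10 (Northgate, w=60) cum 337
⇒ y* = 3

(6, 3)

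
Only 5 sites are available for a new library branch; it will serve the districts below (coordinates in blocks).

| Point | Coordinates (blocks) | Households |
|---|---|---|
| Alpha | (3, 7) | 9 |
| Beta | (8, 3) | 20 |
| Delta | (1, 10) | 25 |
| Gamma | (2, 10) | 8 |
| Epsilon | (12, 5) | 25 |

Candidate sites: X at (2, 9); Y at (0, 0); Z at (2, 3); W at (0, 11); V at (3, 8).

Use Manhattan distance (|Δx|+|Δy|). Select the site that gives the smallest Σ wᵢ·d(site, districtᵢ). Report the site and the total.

V, total 633 blocks

Total weighted distance at each candidate:
  X (2, 9): total = 675
  Y (0, 0): total = 1106
  Z (2, 3): total = 721
  W (0, 11): total = 907
  V (3, 8): total = 633
Minimum is at V with total 633 blocks.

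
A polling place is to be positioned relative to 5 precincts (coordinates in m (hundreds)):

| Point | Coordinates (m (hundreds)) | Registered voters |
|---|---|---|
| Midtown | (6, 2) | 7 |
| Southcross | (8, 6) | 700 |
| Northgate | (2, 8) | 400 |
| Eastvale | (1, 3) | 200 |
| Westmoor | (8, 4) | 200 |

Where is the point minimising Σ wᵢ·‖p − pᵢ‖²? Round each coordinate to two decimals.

The minimiser of Σwᵢ‖p−pᵢ‖² is the weighted centroid p* = (Σwᵢpᵢ)/(Σwᵢ).
Σwᵢ = 1507.
Σwᵢxᵢ = 7·6 + 700·8 + 400·2 + 200·1 + 200·8 = 8242.
Σwᵢyᵢ = 7·2 + 700·6 + 400·8 + 200·3 + 200·4 = 8814.
x* = 8242/1507 = 5.47, y* = 8814/1507 = 5.85.

(5.47, 5.85)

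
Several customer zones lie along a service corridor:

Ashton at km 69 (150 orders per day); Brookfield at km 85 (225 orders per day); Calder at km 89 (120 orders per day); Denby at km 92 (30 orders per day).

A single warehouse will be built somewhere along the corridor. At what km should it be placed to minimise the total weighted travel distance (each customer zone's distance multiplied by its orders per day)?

For a sum of weighted absolute distances on a line, the optimum is the weighted median (not the mean). Total weight W = 525; half-weight = 262.5.
Sort by position and accumulate weight:
  km 69 (Ashton, w=150) → cum 150
  km 85 (Brookfield, w=225) → cum 375  ≥ 262.5 → median here
  km 89 (Calder, w=120) → cum 495
  km 92 (Denby, w=30) → cum 525
Optimal location: km 85.

x = 85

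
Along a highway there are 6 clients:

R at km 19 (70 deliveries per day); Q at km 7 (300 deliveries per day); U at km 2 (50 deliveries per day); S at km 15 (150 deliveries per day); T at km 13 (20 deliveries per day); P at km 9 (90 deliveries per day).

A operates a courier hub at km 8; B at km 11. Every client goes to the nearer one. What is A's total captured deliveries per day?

The indifferent point is the midpoint (8+11)/2 = 9.5; clients left of it (closer to A at 8) go to A, those right go to B.
  U at 2 (w=50) → A
  Q at 7 (w=300) → A
  P at 9 (w=90) → A
  T at 13 (w=20) → B
  S at 15 (w=150) → B
  R at 19 (w=70) → B
A captures 440; B captures 240.

440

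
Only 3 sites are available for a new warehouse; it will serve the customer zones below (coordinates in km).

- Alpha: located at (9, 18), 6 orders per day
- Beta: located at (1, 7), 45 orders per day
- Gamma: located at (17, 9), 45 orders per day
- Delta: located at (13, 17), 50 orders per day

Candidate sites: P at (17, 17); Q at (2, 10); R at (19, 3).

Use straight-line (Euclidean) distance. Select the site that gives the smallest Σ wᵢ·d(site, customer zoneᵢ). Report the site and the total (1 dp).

P, total 1457.4 km

Total weighted distance at each candidate:
  P (17, 17): total = 1457.4
  Q (2, 10): total = 1534.5
  R (19, 3): total = 1984.1
Minimum is at P with total 1457.4 km.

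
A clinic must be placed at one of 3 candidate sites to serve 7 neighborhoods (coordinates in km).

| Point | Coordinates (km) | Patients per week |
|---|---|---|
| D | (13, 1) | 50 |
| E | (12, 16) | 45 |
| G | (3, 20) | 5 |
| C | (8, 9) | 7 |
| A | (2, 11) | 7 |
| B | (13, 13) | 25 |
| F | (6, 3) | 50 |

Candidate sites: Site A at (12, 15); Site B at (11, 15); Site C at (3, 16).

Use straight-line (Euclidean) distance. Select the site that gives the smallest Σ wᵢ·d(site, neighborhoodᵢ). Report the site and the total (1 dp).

Total weighted distance at each candidate:
  Site A (12, 15): total = 1650.9
  Site B (11, 15): total = 1654.5
  Site C (3, 16): total = 2350.4
Minimum is at Site A with total 1650.9 km.

Site A, total 1650.9 km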